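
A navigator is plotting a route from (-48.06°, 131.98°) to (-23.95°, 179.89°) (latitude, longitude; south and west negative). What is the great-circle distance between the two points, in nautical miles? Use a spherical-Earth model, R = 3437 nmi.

2679 nmi

Haversine: a = sin²(Δφ/2)+cos φ₁ cos φ₂ sin²(Δλ/2) = 0.14431;  σ = 2·atan2(√a,√(1−a))
σ = 44.653° → d = Rσ = 3437·0.77934 = 2679 nmi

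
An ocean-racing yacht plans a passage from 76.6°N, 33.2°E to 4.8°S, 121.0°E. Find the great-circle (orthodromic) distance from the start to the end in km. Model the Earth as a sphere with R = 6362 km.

cos σ = sin φ₁ sin φ₂ + cos φ₁ cos φ₂ cos Δλ
      = sin(76.60°)sin(-4.80°) + cos(76.60°)cos(-4.80°)cos(87.80°) = -0.0725
σ = 94.160° → d = Rσ = 6362·1.64339 = 10455 km

10455 km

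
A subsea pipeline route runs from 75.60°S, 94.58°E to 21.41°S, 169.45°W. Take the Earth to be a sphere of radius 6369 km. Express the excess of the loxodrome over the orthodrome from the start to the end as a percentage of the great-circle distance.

7.9%

Great circle: σ = 1.2350 rad → d_gc = Rσ = 7865.9 km
Rhumb: Δφ = +0.9458, Δλ = +1.6750, Δψ = +1.6862, q = Δφ/Δψ = 0.5609 → d_rh = R√(Δφ²+q²Δλ²) = 8490.7 km
Excess = (8490.7 − 7865.9) / 7865.9 = 624.8 / 7865.9 = 7.94% ≈ 7.9%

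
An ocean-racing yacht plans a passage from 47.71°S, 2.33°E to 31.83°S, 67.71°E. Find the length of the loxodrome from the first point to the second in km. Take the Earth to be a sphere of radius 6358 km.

Rhumb course C = atan2(Δλ, Δψ) with Δψ = ln[tan(π/4+φ₂/2)/tan(π/4+φ₁/2)] = +0.3634, Δλ = +1.1411 → C = 72.34°
d = R·|Δφ| / |cos C| = 6358·0.27716 / 0.30344 = 5807 km

5807 km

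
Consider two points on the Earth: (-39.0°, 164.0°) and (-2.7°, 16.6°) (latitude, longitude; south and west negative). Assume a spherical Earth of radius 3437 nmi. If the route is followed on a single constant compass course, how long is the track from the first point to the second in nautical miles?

8370 nmi

Δψ = ln[tan(π/4+φ₂/2)/tan(π/4+φ₁/2)] = +0.6931;  Δφ = +0.6336 rad,  Δλ = -2.5726 rad
q = Δφ/Δψ = 0.9140
d = R·√(Δφ² + q²Δλ²) = 3437·2.43529 = 8370 nmi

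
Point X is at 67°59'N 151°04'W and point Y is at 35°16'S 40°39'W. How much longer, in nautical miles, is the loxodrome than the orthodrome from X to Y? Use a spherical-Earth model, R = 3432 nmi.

Great circle: cos σ = sin φ₁ sin φ₂ + cos φ₁ cos φ₂ cos Δλ,  σ = 2.2680 rad → d_gc = 7783.7 nmi
Rhumb line: Δψ = -2.2957, q = Δφ/Δψ = 0.7850, d_rh = R√(Δφ²+q²Δλ²) = 8074.9 nmi
Excess = 8074.9 − 7783.7 = 291.2 ≈ 291 nmi

291 nmi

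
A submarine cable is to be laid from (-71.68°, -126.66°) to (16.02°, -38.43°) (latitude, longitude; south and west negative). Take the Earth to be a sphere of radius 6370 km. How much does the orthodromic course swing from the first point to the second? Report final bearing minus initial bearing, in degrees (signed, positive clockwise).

At departure: θ₁ = atan2(sin Δλ cos φ₂, cos φ₁ sin φ₂ − sin φ₁ cos φ₂ cos Δλ) = 83.18°
At arrival: θ₂ = atan2(sin Δλ cos φ₁, −cos φ₂ sin φ₁ + sin φ₂ cos φ₁ cos Δλ) = 18.95°
Δθ = θ₂ − θ₁ = -64.2°

-64.2°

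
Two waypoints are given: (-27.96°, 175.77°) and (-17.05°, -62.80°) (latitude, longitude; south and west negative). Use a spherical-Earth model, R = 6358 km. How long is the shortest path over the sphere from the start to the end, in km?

Haversine: a = sin²(Δφ/2)+cos φ₁ cos φ₂ sin²(Δλ/2) = 0.65144;  σ = 2·atan2(√a,√(1−a))
σ = 107.630° → d = Rσ = 6358·1.87850 = 11944 km

11944 km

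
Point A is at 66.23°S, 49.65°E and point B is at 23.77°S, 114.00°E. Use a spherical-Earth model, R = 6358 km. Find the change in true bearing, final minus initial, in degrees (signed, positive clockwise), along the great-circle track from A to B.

-51.0°

Initial bearing θ₁ = atan2(sin Δλ cos φ₂, cos φ₁ sin φ₂ − sin φ₁ cos φ₂ cos Δλ) = 76.37°
Final bearing θ₂ = (initial bearing from the destination back to the start) + 180° = 25.34°
Δθ = θ₂ − θ₁ = -51.0°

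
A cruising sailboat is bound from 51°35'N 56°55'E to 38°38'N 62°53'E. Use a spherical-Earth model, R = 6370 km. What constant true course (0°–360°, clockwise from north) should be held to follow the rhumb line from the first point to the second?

Meridional parts: M(φ₁)=+1.0544, M(φ₂)=+0.7321 → ΔM = -0.3223;  Δλ = +0.1041 rad
tan C = Δλ / ΔM = -0.3231 → C = 162.10°

162.1°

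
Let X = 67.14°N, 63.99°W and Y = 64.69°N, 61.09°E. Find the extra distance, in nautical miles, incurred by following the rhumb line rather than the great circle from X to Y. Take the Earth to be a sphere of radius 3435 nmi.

515 nmi

Great circle: cos σ = sin φ₁ sin φ₂ + cos φ₁ cos φ₂ cos Δλ,  σ = 0.7414 rad → d_gc = 2546.6 nmi
Rhumb line: Δψ = -0.1049, q = Δφ/Δψ = 0.4077, d_rh = R√(Δφ²+q²Δλ²) = 3061.2 nmi
Excess = 3061.2 − 2546.6 = 514.6 ≈ 515 nmi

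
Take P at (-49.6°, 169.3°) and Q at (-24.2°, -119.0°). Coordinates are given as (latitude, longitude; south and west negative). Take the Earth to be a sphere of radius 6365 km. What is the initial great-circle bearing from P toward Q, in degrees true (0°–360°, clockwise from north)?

θ = atan2( sin Δλ·cos φ₂ ,  cos φ₁ sin φ₂ − sin φ₁ cos φ₂ cos Δλ )
  = atan2(+0.8660, -0.0476) = 93.14°

93.1°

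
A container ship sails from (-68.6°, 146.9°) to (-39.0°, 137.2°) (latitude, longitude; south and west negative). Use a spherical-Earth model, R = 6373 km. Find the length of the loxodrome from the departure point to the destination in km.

3347 km

Rhumb course C = atan2(Δλ, Δψ) with Δψ = ln[tan(π/4+φ₂/2)/tan(π/4+φ₁/2)] = +0.9260, Δλ = -0.1693 → C = 349.64°
d = R·|Δφ| / |cos C| = 6373·0.51662 / 0.98369 = 3347 km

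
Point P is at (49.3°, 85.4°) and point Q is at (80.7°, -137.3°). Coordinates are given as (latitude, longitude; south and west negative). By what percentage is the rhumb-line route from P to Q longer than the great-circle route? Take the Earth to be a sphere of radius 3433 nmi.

22.6%

Great circle: σ = 0.8356 rad → d_gc = Rσ = 2868.7 nmi
Rhumb: Δφ = +0.5480, Δλ = +2.3963, Δψ = +1.5173, q = Δφ/Δψ = 0.3612 → d_rh = R√(Δφ²+q²Δλ²) = 3516.8 nmi
Excess = (3516.8 − 2868.7) / 2868.7 = 648.1 / 2868.7 = 22.59% ≈ 22.6%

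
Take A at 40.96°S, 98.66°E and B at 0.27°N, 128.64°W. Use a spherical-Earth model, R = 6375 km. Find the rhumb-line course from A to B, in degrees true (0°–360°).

71.2°

Δψ = ln[tan(π/4+φ₂/2)/tan(π/4+φ₁/2)] = +0.7897
Δλ = +2.3161 rad (taken the short way round)
course = atan2(Δλ, Δψ) = 71.17°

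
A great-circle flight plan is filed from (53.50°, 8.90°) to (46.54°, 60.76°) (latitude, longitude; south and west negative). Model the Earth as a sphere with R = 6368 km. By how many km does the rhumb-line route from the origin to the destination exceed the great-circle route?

Great circle: cos σ = sin φ₁ sin φ₂ + cos φ₁ cos φ₂ cos Δλ,  σ = 0.5805 rad → d_gc = 3696.9 km
Rhumb line: Δψ = -0.1895, q = Δφ/Δψ = 0.6410, d_rh = R√(Δφ²+q²Δλ²) = 3774.7 km
Excess = 3774.7 − 3696.9 = 77.8 ≈ 78 km

78 km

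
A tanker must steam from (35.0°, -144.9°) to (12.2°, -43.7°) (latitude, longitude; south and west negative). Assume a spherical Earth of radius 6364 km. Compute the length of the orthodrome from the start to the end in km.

10215 km

cos σ = sin φ₁ sin φ₂ + cos φ₁ cos φ₂ cos Δλ
      = sin(35.00°)sin(12.20°) + cos(35.00°)cos(12.20°)cos(101.20°) = -0.0343
σ = 91.966° → d = Rσ = 6364·1.60511 = 10215 km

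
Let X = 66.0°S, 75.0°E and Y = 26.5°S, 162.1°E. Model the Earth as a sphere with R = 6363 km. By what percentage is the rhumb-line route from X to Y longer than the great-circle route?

Great circle: σ = 1.1307 rad → d_gc = Rσ = 7194.6 km
Rhumb: Δφ = +0.6894, Δλ = +1.5202, Δψ = +1.0686, q = Δφ/Δψ = 0.6451 → d_rh = R√(Δφ²+q²Δλ²) = 7628.0 km
Excess = (7628.0 − 7194.6) / 7194.6 = 433.4 / 7194.6 = 6.02% ≈ 6.0%

6.0%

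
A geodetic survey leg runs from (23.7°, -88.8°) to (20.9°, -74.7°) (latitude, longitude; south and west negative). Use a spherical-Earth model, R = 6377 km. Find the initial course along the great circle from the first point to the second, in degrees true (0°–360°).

θ = atan2( sin Δλ·cos φ₂ ,  cos φ₁ sin φ₂ − sin φ₁ cos φ₂ cos Δλ )
  = atan2(+0.2276, -0.0375) = 99.37°

99.4°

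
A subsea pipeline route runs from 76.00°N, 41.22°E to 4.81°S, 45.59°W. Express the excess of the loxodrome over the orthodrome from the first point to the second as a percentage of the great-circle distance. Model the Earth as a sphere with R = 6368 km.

Great circle: σ = 1.6388 rad → d_gc = Rσ = 10435.8 km
Rhumb: Δφ = -1.4104, Δλ = -1.5151, Δψ = -2.1814, q = Δφ/Δψ = 0.6466 → d_rh = R√(Δφ²+q²Δλ²) = 10935.3 km
Excess = (10935.3 − 10435.8) / 10435.8 = 499.5 / 10435.8 = 4.79% ≈ 4.8%

4.8%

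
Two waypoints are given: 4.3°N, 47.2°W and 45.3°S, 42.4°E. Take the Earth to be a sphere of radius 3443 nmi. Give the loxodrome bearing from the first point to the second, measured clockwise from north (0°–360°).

121.6°

Δψ = ln[tan(π/4+φ₂/2)/tan(π/4+φ₁/2)] = -0.9639
Δλ = +1.5638 rad (taken the short way round)
course = atan2(Δλ, Δψ) = 121.65°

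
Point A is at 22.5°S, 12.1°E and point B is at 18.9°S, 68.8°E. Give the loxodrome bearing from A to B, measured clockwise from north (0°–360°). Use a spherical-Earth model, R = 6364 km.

86.1°

Δψ = ln[tan(π/4+φ₂/2)/tan(π/4+φ₁/2)] = +0.0672
Δλ = +0.9896 rad (taken the short way round)
course = atan2(Δλ, Δψ) = 86.12°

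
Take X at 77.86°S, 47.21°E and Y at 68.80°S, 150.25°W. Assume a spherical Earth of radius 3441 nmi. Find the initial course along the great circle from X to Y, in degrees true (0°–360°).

168.5°

N = sin Δλ·cos φ₂ = +0.1085;  D = cos φ₁ sin φ₂ − sin φ₁ cos φ₂ cos Δλ = -0.5333
initial course = atan2(N, D) = 168.50°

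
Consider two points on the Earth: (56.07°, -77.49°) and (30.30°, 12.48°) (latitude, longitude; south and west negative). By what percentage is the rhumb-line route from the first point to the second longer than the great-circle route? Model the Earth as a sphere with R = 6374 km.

5.8%

Great circle: σ = 1.1386 rad → d_gc = Rσ = 7257.4 km
Rhumb: Δφ = -0.4498, Δλ = +1.5703, Δψ = -0.6319, q = Δφ/Δψ = 0.7118 → d_rh = R√(Δφ²+q²Δλ²) = 7679.6 km
Excess = (7679.6 − 7257.4) / 7257.4 = 422.2 / 7257.4 = 5.82% ≈ 5.8%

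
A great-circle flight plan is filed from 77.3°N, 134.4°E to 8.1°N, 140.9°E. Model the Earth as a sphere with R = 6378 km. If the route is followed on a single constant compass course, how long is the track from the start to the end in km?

Δψ = ln[tan(π/4+φ₂/2)/tan(π/4+φ₁/2)] = -2.0538;  Δφ = -1.2078 rad,  Δλ = +0.1134 rad
q = Δφ/Δψ = 0.5881
d = R·√(Δφ² + q²Δλ²) = 6378·1.20961 = 7715 km

7715 km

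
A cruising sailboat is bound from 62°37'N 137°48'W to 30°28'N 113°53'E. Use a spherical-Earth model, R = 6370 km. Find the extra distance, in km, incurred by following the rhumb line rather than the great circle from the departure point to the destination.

794 km

Great circle: cos σ = sin φ₁ sin φ₂ + cos φ₁ cos φ₂ cos Δλ,  σ = 1.2391 rad → d_gc = 7893.1 km
Rhumb line: Δψ = -0.8534, q = Δφ/Δψ = 0.6575, d_rh = R√(Δφ²+q²Δλ²) = 8687.3 km
Excess = 8687.3 − 7893.1 = 794.2 ≈ 794 km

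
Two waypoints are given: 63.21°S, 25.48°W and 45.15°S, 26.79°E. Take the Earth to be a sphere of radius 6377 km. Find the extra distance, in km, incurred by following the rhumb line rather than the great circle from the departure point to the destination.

Great circle: cos σ = sin φ₁ sin φ₂ + cos φ₁ cos φ₂ cos Δλ,  σ = 0.5964 rad → d_gc = 3803.1 km
Rhumb line: Δψ = +0.5498, q = Δφ/Δψ = 0.5733, d_rh = R√(Δφ²+q²Δλ²) = 3894.1 km
Excess = 3894.1 − 3803.1 = 91.0 ≈ 91 km

91 km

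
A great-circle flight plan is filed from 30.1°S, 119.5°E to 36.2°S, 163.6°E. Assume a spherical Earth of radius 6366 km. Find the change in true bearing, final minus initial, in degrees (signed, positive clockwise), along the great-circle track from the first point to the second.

-25.0°

Initial bearing θ₁ = atan2(sin Δλ cos φ₂, cos φ₁ sin φ₂ − sin φ₁ cos φ₂ cos Δλ) = 111.42°
Final bearing θ₂ = (initial bearing from the destination back to the start) + 180° = 86.41°
Δθ = θ₂ − θ₁ = -25.0°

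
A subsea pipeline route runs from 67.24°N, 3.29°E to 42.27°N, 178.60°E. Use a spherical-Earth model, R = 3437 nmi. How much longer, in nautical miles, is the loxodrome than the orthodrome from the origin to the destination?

1784 nmi

Great circle: cos σ = sin φ₁ sin φ₂ + cos φ₁ cos φ₂ cos Δλ,  σ = 1.2293 rad → d_gc = 4225.0 nmi
Rhumb line: Δψ = -0.7876, q = Δφ/Δψ = 0.5534, d_rh = R√(Δφ²+q²Δλ²) = 6008.9 nmi
Excess = 6008.9 − 4225.0 = 1783.9 ≈ 1784 nmi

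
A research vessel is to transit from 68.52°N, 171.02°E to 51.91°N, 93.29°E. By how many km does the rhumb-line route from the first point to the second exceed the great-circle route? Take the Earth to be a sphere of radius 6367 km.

270 km

Great circle: cos σ = sin φ₁ sin φ₂ + cos φ₁ cos φ₂ cos Δλ,  σ = 0.6755 rad → d_gc = 4301.0 km
Rhumb line: Δψ = -0.5988, q = Δφ/Δψ = 0.4841, d_rh = R√(Δφ²+q²Δλ²) = 4570.9 km
Excess = 4570.9 − 4301.0 = 269.9 ≈ 270 km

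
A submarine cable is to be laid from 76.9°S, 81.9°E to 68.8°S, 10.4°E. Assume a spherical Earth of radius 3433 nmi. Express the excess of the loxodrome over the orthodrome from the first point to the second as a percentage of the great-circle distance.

6.2%

Great circle: σ = 0.3652 rad → d_gc = Rσ = 1253.6 nmi
Rhumb: Δφ = +0.1414, Δλ = -1.2479, Δψ = +0.4885, q = Δφ/Δψ = 0.2894 → d_rh = R√(Δφ²+q²Δλ²) = 1331.4 nmi
Excess = (1331.4 − 1253.6) / 1253.6 = 77.8 / 1253.6 = 6.21% ≈ 6.2%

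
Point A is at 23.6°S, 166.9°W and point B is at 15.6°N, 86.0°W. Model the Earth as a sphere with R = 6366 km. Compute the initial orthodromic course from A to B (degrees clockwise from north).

72.1°

θ = atan2( sin Δλ·cos φ₂ ,  cos φ₁ sin φ₂ − sin φ₁ cos φ₂ cos Δλ )
  = atan2(+0.9510, +0.3074) = 72.09°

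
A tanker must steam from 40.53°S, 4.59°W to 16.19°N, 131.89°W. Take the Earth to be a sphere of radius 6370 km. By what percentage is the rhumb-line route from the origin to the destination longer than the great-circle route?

Great circle: σ = 2.2440 rad → d_gc = Rσ = 14294.5 km
Rhumb: Δφ = +0.9900, Δλ = -2.2218, Δψ = +1.0614, q = Δφ/Δψ = 0.9327 → d_rh = R√(Δφ²+q²Δλ²) = 14628.7 km
Excess = (14628.7 − 14294.5) / 14294.5 = 334.2 / 14294.5 = 2.34% ≈ 2.3%

2.3%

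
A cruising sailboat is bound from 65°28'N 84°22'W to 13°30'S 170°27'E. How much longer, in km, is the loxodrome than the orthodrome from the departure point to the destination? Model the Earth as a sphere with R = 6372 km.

604 km

Great circle: cos σ = sin φ₁ sin φ₂ + cos φ₁ cos φ₂ cos Δλ,  σ = 1.8945 rad → d_gc = 12072.0 km
Rhumb line: Δψ = -1.7637, q = Δφ/Δψ = 0.7814, d_rh = R√(Δφ²+q²Δλ²) = 12676.0 km
Excess = 12676.0 − 12072.0 = 604.0 ≈ 604 km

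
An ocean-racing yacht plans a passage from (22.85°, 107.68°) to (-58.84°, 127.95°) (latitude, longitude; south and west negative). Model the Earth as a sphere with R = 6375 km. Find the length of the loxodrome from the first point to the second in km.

9287 km

Δψ = ln[tan(π/4+φ₂/2)/tan(π/4+φ₁/2)] = -1.6870;  Δφ = -1.4258 rad,  Δλ = +0.3538 rad
q = Δφ/Δψ = 0.8452
d = R·√(Δφ² + q²Δλ²) = 6375·1.45677 = 9287 km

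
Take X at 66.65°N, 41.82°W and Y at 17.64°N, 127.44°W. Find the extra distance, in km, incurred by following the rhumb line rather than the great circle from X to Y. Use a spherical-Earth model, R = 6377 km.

Great circle: cos σ = sin φ₁ sin φ₂ + cos φ₁ cos φ₂ cos Δλ,  σ = 1.2587 rad → d_gc = 8026.7 km
Rhumb line: Δψ = -1.2639, q = Δφ/Δψ = 0.6768, d_rh = R√(Δφ²+q²Δλ²) = 8446.7 km
Excess = 8446.7 − 8026.7 = 420.0 ≈ 420 km

420 km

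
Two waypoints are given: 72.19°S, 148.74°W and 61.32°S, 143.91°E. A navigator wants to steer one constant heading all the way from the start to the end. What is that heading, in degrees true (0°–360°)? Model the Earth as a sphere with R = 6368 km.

Δψ = ln[tan(π/4+φ₂/2)/tan(π/4+φ₁/2)] = +0.4895
Δλ = -1.1755 rad (taken the short way round)
course = atan2(Δλ, Δψ) = 292.61°

292.6°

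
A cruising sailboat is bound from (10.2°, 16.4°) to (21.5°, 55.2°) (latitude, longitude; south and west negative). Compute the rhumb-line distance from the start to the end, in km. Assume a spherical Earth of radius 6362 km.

4323 km

Δψ = ln[tan(π/4+φ₂/2)/tan(π/4+φ₁/2)] = +0.2054;  Δφ = +0.1972 rad,  Δλ = +0.6772 rad
q = Δφ/Δψ = 0.9602
d = R·√(Δφ² + q²Δλ²) = 6362·0.67947 = 4323 km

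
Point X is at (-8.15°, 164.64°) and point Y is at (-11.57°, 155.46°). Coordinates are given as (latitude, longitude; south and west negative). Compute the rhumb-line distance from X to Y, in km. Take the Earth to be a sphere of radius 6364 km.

1074 km

Rhumb course C = atan2(Δλ, Δψ) with Δψ = ln[tan(π/4+φ₂/2)/tan(π/4+φ₁/2)] = -0.0606, Δλ = -0.1602 → C = 249.28°
d = R·|Δφ| / |cos C| = 6364·0.05969 / 0.35374 = 1074 km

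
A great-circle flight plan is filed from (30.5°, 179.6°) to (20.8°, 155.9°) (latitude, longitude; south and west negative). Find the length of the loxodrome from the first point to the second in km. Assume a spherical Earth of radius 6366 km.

Rhumb course C = atan2(Δλ, Δψ) with Δψ = ln[tan(π/4+φ₂/2)/tan(π/4+φ₁/2)] = -0.1881, Δλ = -0.4136 → C = 245.54°
d = R·|Δφ| / |cos C| = 6366·0.16930 / 0.41401 = 2603 km

2603 km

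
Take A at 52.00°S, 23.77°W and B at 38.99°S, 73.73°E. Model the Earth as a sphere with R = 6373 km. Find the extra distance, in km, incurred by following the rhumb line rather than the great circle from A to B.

535 km

Great circle: cos σ = sin φ₁ sin φ₂ + cos φ₁ cos φ₂ cos Δλ,  σ = 1.1226 rad → d_gc = 7154.3 km
Rhumb line: Δψ = +0.3261, q = Δφ/Δψ = 0.6963, d_rh = R√(Δφ²+q²Δλ²) = 7688.9 km
Excess = 7688.9 − 7154.3 = 534.6 ≈ 535 km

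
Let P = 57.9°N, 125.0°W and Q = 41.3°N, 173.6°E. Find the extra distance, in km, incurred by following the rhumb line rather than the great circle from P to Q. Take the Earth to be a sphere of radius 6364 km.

137 km

Great circle: cos σ = sin φ₁ sin φ₂ + cos φ₁ cos φ₂ cos Δλ,  σ = 0.7224 rad → d_gc = 4597.50 km
Rhumb line: Δψ = -0.4531, q = Δφ/Δψ = 0.6395, d_rh = R√(Δφ²+q²Δλ²) = 4734.98 km
Excess = 4734.98 − 4597.50 = 137.48 ≈ 137 km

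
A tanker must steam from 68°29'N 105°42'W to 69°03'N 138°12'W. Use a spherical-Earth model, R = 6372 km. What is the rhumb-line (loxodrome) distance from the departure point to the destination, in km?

Δψ = ln[tan(π/4+φ₂/2)/tan(π/4+φ₁/2)] = +0.0273;  Δφ = +0.0099 rad,  Δλ = -0.5672 rad
q = Δφ/Δψ = 0.3621
d = R·√(Δφ² + q²Δλ²) = 6372·0.20566 = 1310 km

1310 km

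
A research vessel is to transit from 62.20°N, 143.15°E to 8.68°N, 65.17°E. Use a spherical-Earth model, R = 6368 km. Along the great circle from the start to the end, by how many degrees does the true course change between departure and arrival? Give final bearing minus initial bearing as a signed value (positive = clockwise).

-55.5°

At departure: θ₁ = atan2(sin Δλ cos φ₂, cos φ₁ sin φ₂ − sin φ₁ cos φ₂ cos Δλ) = 263.41°
At arrival: θ₂ = atan2(sin Δλ cos φ₁, −cos φ₂ sin φ₁ + sin φ₂ cos φ₁ cos Δλ) = 207.95°
Δθ = θ₂ − θ₁ = -55.5°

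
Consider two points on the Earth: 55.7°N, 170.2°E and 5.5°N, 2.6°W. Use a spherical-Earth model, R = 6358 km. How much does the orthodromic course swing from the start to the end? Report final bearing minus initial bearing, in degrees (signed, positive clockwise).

Initial bearing θ₁ = atan2(sin Δλ cos φ₂, cos φ₁ sin φ₂ − sin φ₁ cos φ₂ cos Δλ) = 351.84°
Final bearing θ₂ = (initial bearing from the destination back to the start) + 180° = 184.61°
Δθ = θ₂ − θ₁ = -167.2°

-167.2°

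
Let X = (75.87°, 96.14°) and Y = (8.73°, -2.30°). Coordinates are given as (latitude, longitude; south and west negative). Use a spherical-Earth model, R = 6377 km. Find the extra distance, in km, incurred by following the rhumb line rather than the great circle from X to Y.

Great circle: cos σ = sin φ₁ sin φ₂ + cos φ₁ cos φ₂ cos Δλ,  σ = 1.4588 rad → d_gc = 9302.7 km
Rhumb line: Δψ = -1.9350, q = Δφ/Δψ = 0.6056, d_rh = R√(Δφ²+q²Δλ²) = 9993.1 km
Excess = 9993.1 − 9302.7 = 690.4 ≈ 690 km

690 km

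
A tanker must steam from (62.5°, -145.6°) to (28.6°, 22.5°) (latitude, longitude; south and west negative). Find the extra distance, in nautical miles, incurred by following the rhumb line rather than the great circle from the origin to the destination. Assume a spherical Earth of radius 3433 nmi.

1726 nmi

Great circle: cos σ = sin φ₁ sin φ₂ + cos φ₁ cos φ₂ cos Δλ,  σ = 1.5429 rad → d_gc = 5296.7 nmi
Rhumb line: Δψ = -0.8864, q = Δφ/Δψ = 0.6675, d_rh = R√(Δφ²+q²Δλ²) = 7022.9 nmi
Excess = 7022.9 − 5296.7 = 1726.2 ≈ 1726 nmi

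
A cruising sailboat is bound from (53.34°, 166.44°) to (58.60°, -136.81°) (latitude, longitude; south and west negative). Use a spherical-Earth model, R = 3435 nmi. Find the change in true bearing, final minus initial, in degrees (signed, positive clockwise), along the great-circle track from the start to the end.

Initial bearing θ₁ = atan2(sin Δλ cos φ₂, cos φ₁ sin φ₂ − sin φ₁ cos φ₂ cos Δλ) = 57.23°
Final bearing θ₂ = (initial bearing from the destination back to the start) + 180° = 105.51°
Δθ = θ₂ − θ₁ = +48.3°

+48.3°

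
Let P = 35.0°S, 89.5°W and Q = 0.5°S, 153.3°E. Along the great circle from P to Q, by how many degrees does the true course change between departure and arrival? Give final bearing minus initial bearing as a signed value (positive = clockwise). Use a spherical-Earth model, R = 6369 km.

+55.2°

Initial bearing θ₁ = atan2(sin Δλ cos φ₂, cos φ₁ sin φ₂ − sin φ₁ cos φ₂ cos Δλ) = 253.15°
Final bearing θ₂ = (initial bearing from the destination back to the start) + 180° = 308.37°
Δθ = θ₂ − θ₁ = +55.2°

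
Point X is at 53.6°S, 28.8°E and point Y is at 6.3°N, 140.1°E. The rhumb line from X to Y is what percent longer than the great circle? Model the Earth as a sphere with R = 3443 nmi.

Great circle: σ = 1.8782 rad → d_gc = Rσ = 6466.6 nmi
Rhumb: Δφ = +1.0455, Δλ = +1.9426, Δψ = +1.2225, q = Δφ/Δψ = 0.8552 → d_rh = R√(Δφ²+q²Δλ²) = 6757.8 nmi
Excess = (6757.8 − 6466.6) / 6466.6 = 291.2 / 6466.6 = 4.50% ≈ 4.5%

4.5%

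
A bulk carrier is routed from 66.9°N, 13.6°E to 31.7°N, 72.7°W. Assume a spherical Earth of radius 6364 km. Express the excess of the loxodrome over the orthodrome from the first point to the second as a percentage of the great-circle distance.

Great circle: σ = 1.0416 rad → d_gc = Rσ = 6628.4 km
Rhumb: Δφ = -0.6144, Δλ = -1.5062, Δψ = -1.0040, q = Δφ/Δψ = 0.6119 → d_rh = R√(Δφ²+q²Δλ²) = 7049.1 km
Excess = (7049.1 − 6628.4) / 6628.4 = 420.7 / 6628.4 = 6.347% ≈ 6.3%

6.3%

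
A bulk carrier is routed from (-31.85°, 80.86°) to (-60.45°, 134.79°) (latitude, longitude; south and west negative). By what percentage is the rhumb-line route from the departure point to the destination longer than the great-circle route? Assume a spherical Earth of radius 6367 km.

2.1%

Great circle: σ = 0.7874 rad → d_gc = Rσ = 5013.2 km
Rhumb: Δφ = -0.4992, Δλ = +0.9413, Δψ = -0.7458, q = Δφ/Δψ = 0.6693 → d_rh = R√(Δφ²+q²Δλ²) = 5117.5 km
Excess = (5117.5 − 5013.2) / 5013.2 = 104.3 / 5013.2 = 2.08% ≈ 2.1%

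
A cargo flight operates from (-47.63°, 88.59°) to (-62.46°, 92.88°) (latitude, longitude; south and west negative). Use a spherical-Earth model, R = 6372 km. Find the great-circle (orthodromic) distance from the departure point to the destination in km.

cos σ = sin φ₁ sin φ₂ + cos φ₁ cos φ₂ cos Δλ
      = sin(-47.63°)sin(-62.46°) + cos(-47.63°)cos(-62.46°)cos(4.29°) = 0.9658
σ = 15.024° → d = Rσ = 6372·0.26222 = 1671 km

1671 km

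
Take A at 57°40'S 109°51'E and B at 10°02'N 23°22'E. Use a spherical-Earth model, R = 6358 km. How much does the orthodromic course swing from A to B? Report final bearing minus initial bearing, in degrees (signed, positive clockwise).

+49.1°

Initial bearing θ₁ = atan2(sin Δλ cos φ₂, cos φ₁ sin φ₂ − sin φ₁ cos φ₂ cos Δλ) = 278.35°
Final bearing θ₂ = (initial bearing from the destination back to the start) + 180° = 327.49°
Δθ = θ₂ − θ₁ = +49.1°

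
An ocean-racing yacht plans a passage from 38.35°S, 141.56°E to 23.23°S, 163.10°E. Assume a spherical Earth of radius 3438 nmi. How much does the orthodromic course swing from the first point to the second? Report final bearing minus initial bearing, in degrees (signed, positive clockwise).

-11.2°

Initial bearing θ₁ = atan2(sin Δλ cos φ₂, cos φ₁ sin φ₂ − sin φ₁ cos φ₂ cos Δλ) = 56.77°
Final bearing θ₂ = (initial bearing from the destination back to the start) + 180° = 45.55°
Δθ = θ₂ − θ₁ = -11.2°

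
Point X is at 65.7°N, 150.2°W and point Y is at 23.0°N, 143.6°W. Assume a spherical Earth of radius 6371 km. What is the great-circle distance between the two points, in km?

4772 km

cos σ = sin φ₁ sin φ₂ + cos φ₁ cos φ₂ cos Δλ
      = sin(65.70°)sin(23.00°) + cos(65.70°)cos(23.00°)cos(6.60°) = 0.7324
σ = 42.912° → d = Rσ = 6371·0.74895 = 4772 km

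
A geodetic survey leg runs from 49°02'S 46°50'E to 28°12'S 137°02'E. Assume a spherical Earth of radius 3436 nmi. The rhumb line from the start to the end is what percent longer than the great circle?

Great circle: σ = 1.2081 rad → d_gc = Rσ = 4151.0 nmi
Rhumb: Δφ = +0.3636, Δλ = +1.5743, Δψ = +0.4713, q = Δφ/Δψ = 0.7714 → d_rh = R√(Δφ²+q²Δλ²) = 4355.9 nmi
Excess = (4355.9 − 4151.0) / 4151.0 = 204.9 / 4151.0 = 4.94% ≈ 4.9%

4.9%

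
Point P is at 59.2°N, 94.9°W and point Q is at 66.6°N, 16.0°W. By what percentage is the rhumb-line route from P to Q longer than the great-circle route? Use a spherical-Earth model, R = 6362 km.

6.8%

Great circle: σ = 0.5962 rad → d_gc = Rσ = 3793.1 km
Rhumb: Δφ = +0.1292, Δλ = +1.3771, Δψ = +0.2852, q = Δφ/Δψ = 0.4528 → d_rh = R√(Δφ²+q²Δλ²) = 4051.1 km
Excess = (4051.1 − 3793.1) / 3793.1 = 258.0 / 3793.1 = 6.80% ≈ 6.8%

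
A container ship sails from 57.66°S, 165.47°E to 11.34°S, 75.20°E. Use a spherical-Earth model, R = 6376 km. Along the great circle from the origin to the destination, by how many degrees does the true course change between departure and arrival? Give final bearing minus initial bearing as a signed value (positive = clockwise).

At departure: θ₁ = atan2(sin Δλ cos φ₂, cos φ₁ sin φ₂ − sin φ₁ cos φ₂ cos Δλ) = 263.65°
At arrival: θ₂ = atan2(sin Δλ cos φ₁, −cos φ₂ sin φ₁ + sin φ₂ cos φ₁ cos Δλ) = 327.16°
Δθ = θ₂ − θ₁ = +63.5°

+63.5°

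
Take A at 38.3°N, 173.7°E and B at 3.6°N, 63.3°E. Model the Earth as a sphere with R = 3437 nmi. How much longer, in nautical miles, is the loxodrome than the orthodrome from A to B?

197 nmi

Great circle: cos σ = sin φ₁ sin φ₂ + cos φ₁ cos φ₂ cos Δλ,  σ = 1.8071 rad → d_gc = 6210.9 nmi
Rhumb line: Δψ = -0.6618, q = Δφ/Δψ = 0.9152, d_rh = R√(Δφ²+q²Δλ²) = 6408.2 nmi
Excess = 6408.2 − 6210.9 = 197.3 ≈ 197 nmi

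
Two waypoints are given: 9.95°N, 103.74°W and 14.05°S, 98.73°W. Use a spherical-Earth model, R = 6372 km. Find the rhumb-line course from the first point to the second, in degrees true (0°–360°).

Δψ = ln[tan(π/4+φ₂/2)/tan(π/4+φ₁/2)] = -0.4223
Δλ = +0.0874 rad (taken the short way round)
course = atan2(Δλ, Δψ) = 168.30°

168.3°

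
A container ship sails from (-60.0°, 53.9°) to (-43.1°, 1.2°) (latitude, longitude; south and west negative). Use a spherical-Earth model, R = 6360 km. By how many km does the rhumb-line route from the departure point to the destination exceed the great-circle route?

90 km

Great circle: cos σ = sin φ₁ sin φ₂ + cos φ₁ cos φ₂ cos Δλ,  σ = 0.6216 rad → d_gc = 3953.2 km
Rhumb line: Δψ = +0.4817, q = Δφ/Δψ = 0.6123, d_rh = R√(Δφ²+q²Δλ²) = 4043.4 km
Excess = 4043.4 − 3953.2 = 90.2 ≈ 90 km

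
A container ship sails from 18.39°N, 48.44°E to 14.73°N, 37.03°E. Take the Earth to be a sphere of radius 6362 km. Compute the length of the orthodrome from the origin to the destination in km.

Haversine: a = sin²(Δφ/2)+cos φ₁ cos φ₂ sin²(Δλ/2) = 0.01009;  σ = 2·atan2(√a,√(1−a))
σ = 11.529° → d = Rσ = 6362·0.20122 = 1280 km

1280 km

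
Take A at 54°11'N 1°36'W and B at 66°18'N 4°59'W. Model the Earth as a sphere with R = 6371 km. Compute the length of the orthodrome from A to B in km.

Haversine: a = sin²(Δφ/2)+cos φ₁ cos φ₂ sin²(Δλ/2) = 0.01134;  σ = 2·atan2(√a,√(1−a))
σ = 12.228° → d = Rσ = 6371·0.21342 = 1360 km

1360 km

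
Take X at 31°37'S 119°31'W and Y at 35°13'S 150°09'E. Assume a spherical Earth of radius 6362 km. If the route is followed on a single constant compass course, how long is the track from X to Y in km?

8379 km

Δψ = ln[tan(π/4+φ₂/2)/tan(π/4+φ₁/2)] = -0.0753;  Δφ = -0.0628 rad,  Δλ = -1.5766 rad
q = Δφ/Δψ = 0.8344
d = R·√(Δφ² + q²Δλ²) = 6362·1.31707 = 8379 km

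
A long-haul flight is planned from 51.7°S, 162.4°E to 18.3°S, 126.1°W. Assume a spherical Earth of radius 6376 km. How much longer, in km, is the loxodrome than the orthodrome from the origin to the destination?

Great circle: cos σ = sin φ₁ sin φ₂ + cos φ₁ cos φ₂ cos Δλ,  σ = 1.1228 rad → d_gc = 7159.21 km
Rhumb line: Δψ = +0.7327, q = Δφ/Δψ = 0.7956, d_rh = R√(Δφ²+q²Δλ²) = 7340.75 km
Excess = 7340.75 − 7159.21 = 181.54 ≈ 182 km

182 km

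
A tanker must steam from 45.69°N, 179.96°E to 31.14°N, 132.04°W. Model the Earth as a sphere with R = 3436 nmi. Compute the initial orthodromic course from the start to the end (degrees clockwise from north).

94.4°

θ = atan2( sin Δλ·cos φ₂ ,  cos φ₁ sin φ₂ − sin φ₁ cos φ₂ cos Δλ )
  = atan2(+0.6361, -0.0486) = 94.37°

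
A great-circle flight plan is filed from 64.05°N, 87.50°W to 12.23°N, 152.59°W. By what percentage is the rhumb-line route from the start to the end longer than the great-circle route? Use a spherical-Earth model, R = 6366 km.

2.5%

Great circle: σ = 1.1911 rad → d_gc = Rσ = 7582.8 km
Rhumb: Δφ = -0.9044, Δλ = -1.1360, Δψ = -1.2528, q = Δφ/Δψ = 0.7219 → d_rh = R√(Δφ²+q²Δλ²) = 7772.3 km
Excess = (7772.3 − 7582.8) / 7582.8 = 189.5 / 7582.8 = 2.50% ≈ 2.5%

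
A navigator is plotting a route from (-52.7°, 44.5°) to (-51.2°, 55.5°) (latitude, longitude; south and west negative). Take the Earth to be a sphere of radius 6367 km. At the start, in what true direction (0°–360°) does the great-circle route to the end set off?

θ = atan2( sin Δλ·cos φ₂ ,  cos φ₁ sin φ₂ − sin φ₁ cos φ₂ cos Δλ )
  = atan2(+0.1196, +0.0170) = 81.90°

81.9°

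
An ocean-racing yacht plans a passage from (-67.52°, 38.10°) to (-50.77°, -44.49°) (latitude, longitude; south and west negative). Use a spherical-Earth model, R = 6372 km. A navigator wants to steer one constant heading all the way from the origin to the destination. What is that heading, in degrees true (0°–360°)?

Δψ = ln[tan(π/4+φ₂/2)/tan(π/4+φ₁/2)] = +0.5840
Δλ = -1.4415 rad (taken the short way round)
course = atan2(Δλ, Δψ) = 292.06°

292.1°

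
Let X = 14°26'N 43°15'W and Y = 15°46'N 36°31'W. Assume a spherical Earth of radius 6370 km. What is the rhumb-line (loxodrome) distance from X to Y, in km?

738 km

Rhumb course C = atan2(Δλ, Δψ) with Δψ = ln[tan(π/4+φ₂/2)/tan(π/4+φ₁/2)] = +0.0241, Δλ = +0.1175 → C = 78.41°
d = R·|Δφ| / |cos C| = 6370·0.02327 / 0.20092 = 738 km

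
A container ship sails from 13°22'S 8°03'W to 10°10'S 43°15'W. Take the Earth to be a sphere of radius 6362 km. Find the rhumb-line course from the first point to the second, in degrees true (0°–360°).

Δψ = ln[tan(π/4+φ₂/2)/tan(π/4+φ₁/2)] = +0.0571
Δλ = -0.6144 rad (taken the short way round)
course = atan2(Δλ, Δψ) = 275.31°

275.3°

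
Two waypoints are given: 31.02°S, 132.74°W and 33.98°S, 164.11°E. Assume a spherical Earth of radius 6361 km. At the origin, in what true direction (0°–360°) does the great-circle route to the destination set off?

248.9°

θ = atan2( sin Δλ·cos φ₂ ,  cos φ₁ sin φ₂ − sin φ₁ cos φ₂ cos Δλ )
  = atan2(-0.7398, -0.2860) = 248.87°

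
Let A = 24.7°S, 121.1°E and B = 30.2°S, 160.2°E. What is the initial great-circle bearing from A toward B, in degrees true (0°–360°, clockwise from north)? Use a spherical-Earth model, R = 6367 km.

N = sin Δλ·cos φ₂ = +0.5451;  D = cos φ₁ sin φ₂ − sin φ₁ cos φ₂ cos Δλ = -0.1767
initial course = atan2(N, D) = 107.96°

108.0°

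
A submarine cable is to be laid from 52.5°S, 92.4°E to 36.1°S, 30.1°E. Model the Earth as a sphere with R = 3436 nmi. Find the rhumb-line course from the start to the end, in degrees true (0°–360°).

290.4°

Meridional parts: M(φ₁)=-1.0804, M(φ₂)=-0.6764 → ΔM = +0.4040;  Δλ = -1.0873 rad
tan C = Δλ / ΔM = -2.6916 → C = 290.38°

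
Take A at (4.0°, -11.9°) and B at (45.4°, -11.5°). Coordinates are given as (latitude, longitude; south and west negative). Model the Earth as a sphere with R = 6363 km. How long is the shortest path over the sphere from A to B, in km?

cos σ = sin φ₁ sin φ₂ + cos φ₁ cos φ₂ cos Δλ
      = sin(4.00°)sin(45.40°) + cos(4.00°)cos(45.40°)cos(0.40°) = 0.7501
σ = 41.401° → d = Rσ = 6363·0.72259 = 4598 km

4598 km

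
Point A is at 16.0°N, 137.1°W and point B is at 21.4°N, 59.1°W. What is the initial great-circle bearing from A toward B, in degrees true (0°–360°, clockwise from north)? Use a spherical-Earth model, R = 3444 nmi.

71.9°

N = sin Δλ·cos φ₂ = +0.9107;  D = cos φ₁ sin φ₂ − sin φ₁ cos φ₂ cos Δλ = +0.2974
initial course = atan2(N, D) = 71.92°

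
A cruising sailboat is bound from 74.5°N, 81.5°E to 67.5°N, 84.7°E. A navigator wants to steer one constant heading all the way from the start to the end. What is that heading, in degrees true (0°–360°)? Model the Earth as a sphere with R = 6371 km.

Δψ = ln[tan(π/4+φ₂/2)/tan(π/4+φ₁/2)] = -0.3795
Δλ = +0.0559 rad (taken the short way round)
course = atan2(Δλ, Δψ) = 171.63°

171.6°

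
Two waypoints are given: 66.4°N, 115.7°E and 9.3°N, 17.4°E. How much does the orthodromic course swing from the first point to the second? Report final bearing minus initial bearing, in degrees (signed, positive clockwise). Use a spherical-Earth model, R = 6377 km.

-77.9°

Initial bearing θ₁ = atan2(sin Δλ cos φ₂, cos φ₁ sin φ₂ − sin φ₁ cos φ₂ cos Δλ) = 281.31°
Final bearing θ₂ = (initial bearing from the destination back to the start) + 180° = 203.44°
Δθ = θ₂ − θ₁ = -77.9°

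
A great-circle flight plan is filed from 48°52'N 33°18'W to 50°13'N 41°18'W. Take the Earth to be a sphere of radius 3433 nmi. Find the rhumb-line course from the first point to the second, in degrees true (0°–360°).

Δψ = ln[tan(π/4+φ₂/2)/tan(π/4+φ₁/2)] = +0.0363
Δλ = -0.1396 rad (taken the short way round)
course = atan2(Δλ, Δψ) = 284.58°

284.6°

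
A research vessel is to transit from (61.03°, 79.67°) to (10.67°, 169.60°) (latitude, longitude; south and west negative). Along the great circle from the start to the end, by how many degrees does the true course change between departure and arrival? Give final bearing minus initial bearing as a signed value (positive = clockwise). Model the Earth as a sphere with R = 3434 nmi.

Initial bearing θ₁ = atan2(sin Δλ cos φ₂, cos φ₁ sin φ₂ − sin φ₁ cos φ₂ cos Δλ) = 84.85°
Final bearing θ₂ = (initial bearing from the destination back to the start) + 180° = 150.60°
Δθ = θ₂ − θ₁ = +65.8°

+65.8°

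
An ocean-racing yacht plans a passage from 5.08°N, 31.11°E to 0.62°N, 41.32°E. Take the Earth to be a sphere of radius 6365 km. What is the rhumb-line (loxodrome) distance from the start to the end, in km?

1236 km

Δψ = ln[tan(π/4+φ₂/2)/tan(π/4+φ₁/2)] = -0.0780;  Δφ = -0.0778 rad,  Δλ = +0.1782 rad
q = Δφ/Δψ = 0.9985
d = R·√(Δφ² + q²Δλ²) = 6365·0.19421 = 1236 km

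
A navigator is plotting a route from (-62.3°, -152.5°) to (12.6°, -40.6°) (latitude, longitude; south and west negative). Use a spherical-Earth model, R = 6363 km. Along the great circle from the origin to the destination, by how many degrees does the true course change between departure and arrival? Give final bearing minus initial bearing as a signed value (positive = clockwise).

At departure: θ₁ = atan2(sin Δλ cos φ₂, cos φ₁ sin φ₂ − sin φ₁ cos φ₂ cos Δλ) = 103.71°
At arrival: θ₂ = atan2(sin Δλ cos φ₁, −cos φ₂ sin φ₁ + sin φ₂ cos φ₁ cos Δλ) = 27.56°
Δθ = θ₂ − θ₁ = -76.1°

-76.1°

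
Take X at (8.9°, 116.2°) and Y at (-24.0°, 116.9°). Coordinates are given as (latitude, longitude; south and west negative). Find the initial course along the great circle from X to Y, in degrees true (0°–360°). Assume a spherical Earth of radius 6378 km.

N = sin Δλ·cos φ₂ = +0.0112;  D = cos φ₁ sin φ₂ − sin φ₁ cos φ₂ cos Δλ = -0.5432
initial course = atan2(N, D) = 178.82°

178.8°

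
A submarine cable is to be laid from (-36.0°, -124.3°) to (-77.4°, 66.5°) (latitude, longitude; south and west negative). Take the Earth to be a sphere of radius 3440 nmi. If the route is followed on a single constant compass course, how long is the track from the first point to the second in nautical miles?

Rhumb course C = atan2(Δλ, Δψ) with Δψ = ln[tan(π/4+φ₂/2)/tan(π/4+φ₁/2)] = -1.5294, Δλ = -2.9531 → C = 242.62°
d = R·|Δφ| / |cos C| = 3440·0.72257 / 0.45987 = 5405 nmi

5405 nmi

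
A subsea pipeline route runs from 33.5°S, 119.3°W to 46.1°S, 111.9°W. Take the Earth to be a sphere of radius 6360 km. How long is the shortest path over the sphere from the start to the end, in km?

cos σ = sin φ₁ sin φ₂ + cos φ₁ cos φ₂ cos Δλ
      = sin(-33.50°)sin(-46.10°) + cos(-33.50°)cos(-46.10°)cos(7.40°) = 0.9711
σ = 13.808° → d = Rσ = 6360·0.24100 = 1533 km

1533 km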